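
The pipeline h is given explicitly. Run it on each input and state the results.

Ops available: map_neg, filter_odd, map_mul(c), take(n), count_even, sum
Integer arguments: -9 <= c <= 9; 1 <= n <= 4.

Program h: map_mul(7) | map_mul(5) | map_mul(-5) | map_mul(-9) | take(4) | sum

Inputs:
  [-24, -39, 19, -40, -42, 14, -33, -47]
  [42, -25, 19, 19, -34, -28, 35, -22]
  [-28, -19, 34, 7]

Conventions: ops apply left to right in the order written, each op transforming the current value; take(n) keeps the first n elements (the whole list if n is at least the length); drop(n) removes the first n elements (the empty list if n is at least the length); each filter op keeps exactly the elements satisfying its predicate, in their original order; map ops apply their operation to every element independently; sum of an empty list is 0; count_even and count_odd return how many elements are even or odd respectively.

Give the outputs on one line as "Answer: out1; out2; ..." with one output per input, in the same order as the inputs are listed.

Execution, op by op:
  [-24, -39, 19, -40, -42, 14, -33, -47] -> [-168, -273, 133, -280, -294, 98, -231, -329] -> [-840, -1365, 665, -1400, -1470, 490, -1155, -1645] -> [4200, 6825, -3325, 7000, 7350, -2450, 5775, 8225] -> [-37800, -61425, 29925, -63000, -66150, 22050, -51975, -74025] -> [-37800, -61425, 29925, -63000] -> -132300
  [42, -25, 19, 19, -34, -28, 35, -22] -> [294, -175, 133, 133, -238, -196, 245, -154] -> [1470, -875, 665, 665, -1190, -980, 1225, -770] -> [-7350, 4375, -3325, -3325, 5950, 4900, -6125, 3850] -> [66150, -39375, 29925, 29925, -53550, -44100, 55125, -34650] -> [66150, -39375, 29925, 29925] -> 86625
  [-28, -19, 34, 7] -> [-196, -133, 238, 49] -> [-980, -665, 1190, 245] -> [4900, 3325, -5950, -1225] -> [-44100, -29925, 53550, 11025] -> [-44100, -29925, 53550, 11025] -> -9450

-132300; 86625; -9450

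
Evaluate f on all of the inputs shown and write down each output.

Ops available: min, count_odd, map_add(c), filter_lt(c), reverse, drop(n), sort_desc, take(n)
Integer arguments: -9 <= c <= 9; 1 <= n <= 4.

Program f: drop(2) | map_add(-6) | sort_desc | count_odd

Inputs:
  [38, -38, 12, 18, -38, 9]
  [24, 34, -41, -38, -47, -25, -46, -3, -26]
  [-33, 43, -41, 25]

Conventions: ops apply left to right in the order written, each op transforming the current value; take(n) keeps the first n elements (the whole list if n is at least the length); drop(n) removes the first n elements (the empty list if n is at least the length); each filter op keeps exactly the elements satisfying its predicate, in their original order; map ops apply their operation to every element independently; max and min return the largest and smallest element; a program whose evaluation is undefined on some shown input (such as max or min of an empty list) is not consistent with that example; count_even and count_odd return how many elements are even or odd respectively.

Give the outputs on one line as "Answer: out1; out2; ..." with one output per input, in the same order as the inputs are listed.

1; 4; 2

Execution, op by op:
  [38, -38, 12, 18, -38, 9] -> [12, 18, -38, 9] -> [6, 12, -44, 3] -> [12, 6, 3, -44] -> 1
  [24, 34, -41, -38, -47, -25, -46, -3, -26] -> [-41, -38, -47, -25, -46, -3, -26] -> [-47, -44, -53, -31, -52, -9, -32] -> [-9, -31, -32, -44, -47, -52, -53] -> 4
  [-33, 43, -41, 25] -> [-41, 25] -> [-47, 19] -> [19, -47] -> 2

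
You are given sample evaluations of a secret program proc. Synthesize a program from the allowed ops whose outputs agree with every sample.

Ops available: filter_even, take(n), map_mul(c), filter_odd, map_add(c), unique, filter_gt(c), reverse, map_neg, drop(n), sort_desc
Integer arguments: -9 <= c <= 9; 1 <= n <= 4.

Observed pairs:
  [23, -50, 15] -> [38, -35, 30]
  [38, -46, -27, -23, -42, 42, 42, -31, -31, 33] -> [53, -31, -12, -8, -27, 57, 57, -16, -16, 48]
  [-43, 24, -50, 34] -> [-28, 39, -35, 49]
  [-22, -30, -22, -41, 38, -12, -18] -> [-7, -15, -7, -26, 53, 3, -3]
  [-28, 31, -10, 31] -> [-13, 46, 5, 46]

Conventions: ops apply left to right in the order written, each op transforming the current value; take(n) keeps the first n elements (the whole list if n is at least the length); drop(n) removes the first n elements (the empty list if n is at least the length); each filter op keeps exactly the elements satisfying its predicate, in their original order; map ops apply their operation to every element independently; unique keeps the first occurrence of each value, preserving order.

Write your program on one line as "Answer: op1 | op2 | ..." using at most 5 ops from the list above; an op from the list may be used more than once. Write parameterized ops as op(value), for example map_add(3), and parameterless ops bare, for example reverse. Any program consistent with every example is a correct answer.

reverse | map_add(9) | map_add(4) | reverse | map_add(2)

Check, running the answer program on each example:
  [23, -50, 15] -> [15, -50, 23] -> [24, -41, 32] -> [28, -37, 36] -> [36, -37, 28] -> [38, -35, 30]
  [38, -46, -27, -23, -42, 42, 42, -31, -31, 33] -> [33, -31, -31, 42, 42, -42, -23, -27, -46, 38] -> [42, -22, -22, 51, 51, -33, -14, -18, -37, 47] -> [46, -18, -18, 55, 55, -29, -10, -14, -33, 51] -> [51, -33, -14, -10, -29, 55, 55, -18, -18, 46] -> [53, -31, -12, -8, -27, 57, 57, -16, -16, 48]
  [-43, 24, -50, 34] -> [34, -50, 24, -43] -> [43, -41, 33, -34] -> [47, -37, 37, -30] -> [-30, 37, -37, 47] -> [-28, 39, -35, 49]
  [-22, -30, -22, -41, 38, -12, -18] -> [-18, -12, 38, -41, -22, -30, -22] -> [-9, -3, 47, -32, -13, -21, -13] -> [-5, 1, 51, -28, -9, -17, -9] -> [-9, -17, -9, -28, 51, 1, -5] -> [-7, -15, -7, -26, 53, 3, -3]
  [-28, 31, -10, 31] -> [31, -10, 31, -28] -> [40, -1, 40, -19] -> [44, 3, 44, -15] -> [-15, 44, 3, 44] -> [-13, 46, 5, 46]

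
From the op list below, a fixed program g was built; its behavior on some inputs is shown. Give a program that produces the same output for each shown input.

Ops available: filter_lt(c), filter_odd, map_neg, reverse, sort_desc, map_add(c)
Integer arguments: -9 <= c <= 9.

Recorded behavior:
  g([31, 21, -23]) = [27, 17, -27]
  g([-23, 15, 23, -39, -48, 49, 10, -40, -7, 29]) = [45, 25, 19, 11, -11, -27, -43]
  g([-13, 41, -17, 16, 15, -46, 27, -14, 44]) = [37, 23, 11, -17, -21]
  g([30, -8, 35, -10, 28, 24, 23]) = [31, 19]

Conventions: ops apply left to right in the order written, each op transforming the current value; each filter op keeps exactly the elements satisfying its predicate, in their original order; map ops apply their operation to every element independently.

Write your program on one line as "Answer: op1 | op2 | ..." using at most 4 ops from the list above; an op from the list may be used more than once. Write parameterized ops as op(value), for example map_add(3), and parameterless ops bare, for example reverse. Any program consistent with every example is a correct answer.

map_add(-4) | sort_desc | filter_odd

Check, running the answer program on each example:
  [31, 21, -23] -> [27, 17, -27] -> [27, 17, -27] -> [27, 17, -27]
  [-23, 15, 23, -39, -48, 49, 10, -40, -7, 29] -> [-27, 11, 19, -43, -52, 45, 6, -44, -11, 25] -> [45, 25, 19, 11, 6, -11, -27, -43, -44, -52] -> [45, 25, 19, 11, -11, -27, -43]
  [-13, 41, -17, 16, 15, -46, 27, -14, 44] -> [-17, 37, -21, 12, 11, -50, 23, -18, 40] -> [40, 37, 23, 12, 11, -17, -18, -21, -50] -> [37, 23, 11, -17, -21]
  [30, -8, 35, -10, 28, 24, 23] -> [26, -12, 31, -14, 24, 20, 19] -> [31, 26, 24, 20, 19, -12, -14] -> [31, 19]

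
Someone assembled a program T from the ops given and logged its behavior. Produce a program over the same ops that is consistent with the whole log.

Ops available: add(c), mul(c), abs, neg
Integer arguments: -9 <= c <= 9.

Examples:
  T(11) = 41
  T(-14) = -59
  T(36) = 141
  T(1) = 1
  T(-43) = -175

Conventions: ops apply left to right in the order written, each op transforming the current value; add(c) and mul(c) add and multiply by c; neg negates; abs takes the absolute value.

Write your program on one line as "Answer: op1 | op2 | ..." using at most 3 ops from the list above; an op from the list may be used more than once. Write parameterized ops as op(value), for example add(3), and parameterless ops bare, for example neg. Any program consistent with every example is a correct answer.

mul(4) | add(-3)

Check, running the answer program on each example:
  11 -> 44 -> 41
  -14 -> -56 -> -59
  36 -> 144 -> 141
  1 -> 4 -> 1
  -43 -> -172 -> -175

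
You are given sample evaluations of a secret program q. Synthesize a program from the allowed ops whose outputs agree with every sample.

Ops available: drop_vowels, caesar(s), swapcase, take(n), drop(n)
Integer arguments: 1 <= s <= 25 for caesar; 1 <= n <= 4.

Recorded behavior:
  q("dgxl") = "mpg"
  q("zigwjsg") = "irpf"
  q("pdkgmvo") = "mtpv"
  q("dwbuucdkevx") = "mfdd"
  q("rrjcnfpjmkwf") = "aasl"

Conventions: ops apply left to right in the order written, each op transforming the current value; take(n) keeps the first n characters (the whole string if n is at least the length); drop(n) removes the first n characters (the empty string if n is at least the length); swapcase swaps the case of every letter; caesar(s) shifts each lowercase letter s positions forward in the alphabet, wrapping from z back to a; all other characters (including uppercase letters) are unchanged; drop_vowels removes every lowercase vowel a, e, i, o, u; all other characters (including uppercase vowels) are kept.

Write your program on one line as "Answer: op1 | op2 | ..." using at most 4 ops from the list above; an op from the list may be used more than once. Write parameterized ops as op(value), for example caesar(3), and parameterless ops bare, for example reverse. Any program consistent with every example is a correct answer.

caesar(19) | drop_vowels | caesar(16) | take(4)

Check, running the answer program on each example:
  "dgxl" -> "wzqe" -> "wzq" -> "mpg" -> "mpg"
  "zigwjsg" -> "sbzpclz" -> "sbzpclz" -> "irpfsbp" -> "irpf"
  "pdkgmvo" -> "iwdzfoh" -> "wdzfh" -> "mtpvx" -> "mtpv"
  "dwbuucdkevx" -> "wpunnvwdxoq" -> "wpnnvwdxq" -> "mfddlmtng" -> "mfdd"
  "rrjcnfpjmkwf" -> "kkcvgyicfdpy" -> "kkcvgycfdpy" -> "aaslwosvtfo" -> "aasl"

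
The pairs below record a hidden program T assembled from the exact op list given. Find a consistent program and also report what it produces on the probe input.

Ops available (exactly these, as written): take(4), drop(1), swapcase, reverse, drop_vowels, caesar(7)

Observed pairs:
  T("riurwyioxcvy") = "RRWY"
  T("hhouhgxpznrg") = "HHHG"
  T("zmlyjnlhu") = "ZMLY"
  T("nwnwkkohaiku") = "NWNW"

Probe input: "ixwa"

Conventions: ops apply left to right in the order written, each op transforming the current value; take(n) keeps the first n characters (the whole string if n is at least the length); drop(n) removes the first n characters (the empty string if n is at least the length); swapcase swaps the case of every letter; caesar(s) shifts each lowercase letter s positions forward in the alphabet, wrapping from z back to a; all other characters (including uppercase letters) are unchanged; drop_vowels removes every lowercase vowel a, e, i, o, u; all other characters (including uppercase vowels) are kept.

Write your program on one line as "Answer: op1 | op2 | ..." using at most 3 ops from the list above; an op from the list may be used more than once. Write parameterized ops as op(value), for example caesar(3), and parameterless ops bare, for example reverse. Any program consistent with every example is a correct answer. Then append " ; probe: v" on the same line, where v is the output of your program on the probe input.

drop_vowels | swapcase | take(4) ; probe: "XW"

Check, running the answer program on each example:
  "riurwyioxcvy" -> "rrwyxcvy" -> "RRWYXCVY" -> "RRWY"
  "hhouhgxpznrg" -> "hhhgxpznrg" -> "HHHGXPZNRG" -> "HHHG"
  "zmlyjnlhu" -> "zmlyjnlh" -> "ZMLYJNLH" -> "ZMLY"
  "nwnwkkohaiku" -> "nwnwkkhk" -> "NWNWKKHK" -> "NWNW"
  probe: "ixwa" -> "xw" -> "XW" -> "XW"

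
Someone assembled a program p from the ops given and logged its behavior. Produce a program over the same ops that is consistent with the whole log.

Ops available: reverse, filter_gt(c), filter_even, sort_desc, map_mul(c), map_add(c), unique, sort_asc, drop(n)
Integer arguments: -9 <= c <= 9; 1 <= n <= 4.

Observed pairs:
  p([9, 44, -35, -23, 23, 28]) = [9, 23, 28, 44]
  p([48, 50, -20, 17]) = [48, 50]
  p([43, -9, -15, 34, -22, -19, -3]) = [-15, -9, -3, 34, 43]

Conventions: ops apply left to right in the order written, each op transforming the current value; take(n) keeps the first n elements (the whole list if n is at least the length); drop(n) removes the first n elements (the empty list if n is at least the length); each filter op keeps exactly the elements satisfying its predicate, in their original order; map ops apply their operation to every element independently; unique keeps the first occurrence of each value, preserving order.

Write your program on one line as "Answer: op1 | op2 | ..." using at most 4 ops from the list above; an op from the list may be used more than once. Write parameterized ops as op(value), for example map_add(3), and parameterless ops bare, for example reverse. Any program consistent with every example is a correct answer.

sort_desc | sort_asc | drop(2)

Check, running the answer program on each example:
  [9, 44, -35, -23, 23, 28] -> [44, 28, 23, 9, -23, -35] -> [-35, -23, 9, 23, 28, 44] -> [9, 23, 28, 44]
  [48, 50, -20, 17] -> [50, 48, 17, -20] -> [-20, 17, 48, 50] -> [48, 50]
  [43, -9, -15, 34, -22, -19, -3] -> [43, 34, -3, -9, -15, -19, -22] -> [-22, -19, -15, -9, -3, 34, 43] -> [-15, -9, -3, 34, 43]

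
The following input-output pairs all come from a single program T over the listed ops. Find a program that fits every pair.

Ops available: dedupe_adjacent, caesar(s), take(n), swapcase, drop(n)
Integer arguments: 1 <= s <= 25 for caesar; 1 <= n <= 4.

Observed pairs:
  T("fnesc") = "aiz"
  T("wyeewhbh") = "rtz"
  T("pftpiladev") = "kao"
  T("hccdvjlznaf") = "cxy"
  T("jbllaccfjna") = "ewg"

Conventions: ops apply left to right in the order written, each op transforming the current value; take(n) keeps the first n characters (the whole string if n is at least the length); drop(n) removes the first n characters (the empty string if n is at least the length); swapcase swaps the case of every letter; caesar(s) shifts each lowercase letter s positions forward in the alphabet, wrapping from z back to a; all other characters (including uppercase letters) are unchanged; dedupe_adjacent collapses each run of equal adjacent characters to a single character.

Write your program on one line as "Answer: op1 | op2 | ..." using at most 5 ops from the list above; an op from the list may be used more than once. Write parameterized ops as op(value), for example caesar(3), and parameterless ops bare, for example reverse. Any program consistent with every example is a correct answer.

caesar(5) | caesar(16) | dedupe_adjacent | take(3)

Check, running the answer program on each example:
  "fnesc" -> "ksjxh" -> "aiznx" -> "aiznx" -> "aiz"
  "wyeewhbh" -> "bdjjbmgm" -> "rtzzrcwc" -> "rtzrcwc" -> "rtz"
  "pftpiladev" -> "ukyunqfija" -> "kaokdgvyzq" -> "kaokdgvyzq" -> "kao"
  "hccdvjlznaf" -> "mhhiaoqesfk" -> "cxxyqeguiva" -> "cxyqeguiva" -> "cxy"
  "jbllaccfjna" -> "ogqqfhhkosf" -> "ewggvxxaeiv" -> "ewgvxaeiv" -> "ewg"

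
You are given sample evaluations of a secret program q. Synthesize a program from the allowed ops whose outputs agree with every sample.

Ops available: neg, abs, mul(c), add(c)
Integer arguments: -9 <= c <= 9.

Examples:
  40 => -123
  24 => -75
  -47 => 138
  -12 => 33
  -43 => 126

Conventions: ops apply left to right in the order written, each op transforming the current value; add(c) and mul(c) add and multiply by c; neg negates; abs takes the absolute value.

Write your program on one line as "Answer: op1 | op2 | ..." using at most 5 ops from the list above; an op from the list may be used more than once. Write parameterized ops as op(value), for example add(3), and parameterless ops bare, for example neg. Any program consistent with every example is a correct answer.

neg | add(7) | add(-8) | mul(3)

Check, running the answer program on each example:
  40 -> -40 -> -33 -> -41 -> -123
  24 -> -24 -> -17 -> -25 -> -75
  -47 -> 47 -> 54 -> 46 -> 138
  -12 -> 12 -> 19 -> 11 -> 33
  -43 -> 43 -> 50 -> 42 -> 126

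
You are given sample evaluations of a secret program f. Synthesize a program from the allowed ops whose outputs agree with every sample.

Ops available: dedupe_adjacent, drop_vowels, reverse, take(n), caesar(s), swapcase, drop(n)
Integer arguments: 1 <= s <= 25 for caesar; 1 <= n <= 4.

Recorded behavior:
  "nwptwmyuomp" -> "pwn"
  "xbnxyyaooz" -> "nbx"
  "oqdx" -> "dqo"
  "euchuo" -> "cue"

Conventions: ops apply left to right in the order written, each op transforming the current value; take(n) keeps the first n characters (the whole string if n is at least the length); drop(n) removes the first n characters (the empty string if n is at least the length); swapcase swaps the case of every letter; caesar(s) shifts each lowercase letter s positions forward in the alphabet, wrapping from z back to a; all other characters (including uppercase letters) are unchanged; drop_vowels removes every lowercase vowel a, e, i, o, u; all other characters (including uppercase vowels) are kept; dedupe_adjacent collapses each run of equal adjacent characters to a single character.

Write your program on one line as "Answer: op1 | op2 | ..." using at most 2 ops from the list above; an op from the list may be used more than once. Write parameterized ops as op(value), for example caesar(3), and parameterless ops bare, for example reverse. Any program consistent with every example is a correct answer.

take(3) | reverse

Check, running the answer program on each example:
  "nwptwmyuomp" -> "nwp" -> "pwn"
  "xbnxyyaooz" -> "xbn" -> "nbx"
  "oqdx" -> "oqd" -> "dqo"
  "euchuo" -> "euc" -> "cue"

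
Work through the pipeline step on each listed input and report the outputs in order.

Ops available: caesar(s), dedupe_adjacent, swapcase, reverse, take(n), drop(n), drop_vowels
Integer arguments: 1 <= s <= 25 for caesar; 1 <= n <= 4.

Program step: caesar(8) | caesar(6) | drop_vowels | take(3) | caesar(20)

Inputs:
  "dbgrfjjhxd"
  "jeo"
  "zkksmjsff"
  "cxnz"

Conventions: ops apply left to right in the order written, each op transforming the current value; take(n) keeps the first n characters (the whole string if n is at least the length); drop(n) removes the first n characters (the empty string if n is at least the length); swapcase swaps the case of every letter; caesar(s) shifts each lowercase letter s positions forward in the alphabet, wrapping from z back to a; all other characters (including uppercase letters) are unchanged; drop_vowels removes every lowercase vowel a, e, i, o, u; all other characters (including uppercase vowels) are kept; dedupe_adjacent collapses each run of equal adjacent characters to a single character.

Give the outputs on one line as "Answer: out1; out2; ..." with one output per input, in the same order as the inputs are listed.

"ljz"; "rmw"; "hss"; "kfv"

Execution, op by op:
  "dbgrfjjhxd" -> "ljoznrrpfl" -> "rpuftxxvlr" -> "rpftxxvlr" -> "rpf" -> "ljz"
  "jeo" -> "rmw" -> "xsc" -> "xsc" -> "xsc" -> "rmw"
  "zkksmjsff" -> "hssaurann" -> "nyygaxgtt" -> "nyygxgtt" -> "nyy" -> "hss"
  "cxnz" -> "kfvh" -> "qlbn" -> "qlbn" -> "qlb" -> "kfv"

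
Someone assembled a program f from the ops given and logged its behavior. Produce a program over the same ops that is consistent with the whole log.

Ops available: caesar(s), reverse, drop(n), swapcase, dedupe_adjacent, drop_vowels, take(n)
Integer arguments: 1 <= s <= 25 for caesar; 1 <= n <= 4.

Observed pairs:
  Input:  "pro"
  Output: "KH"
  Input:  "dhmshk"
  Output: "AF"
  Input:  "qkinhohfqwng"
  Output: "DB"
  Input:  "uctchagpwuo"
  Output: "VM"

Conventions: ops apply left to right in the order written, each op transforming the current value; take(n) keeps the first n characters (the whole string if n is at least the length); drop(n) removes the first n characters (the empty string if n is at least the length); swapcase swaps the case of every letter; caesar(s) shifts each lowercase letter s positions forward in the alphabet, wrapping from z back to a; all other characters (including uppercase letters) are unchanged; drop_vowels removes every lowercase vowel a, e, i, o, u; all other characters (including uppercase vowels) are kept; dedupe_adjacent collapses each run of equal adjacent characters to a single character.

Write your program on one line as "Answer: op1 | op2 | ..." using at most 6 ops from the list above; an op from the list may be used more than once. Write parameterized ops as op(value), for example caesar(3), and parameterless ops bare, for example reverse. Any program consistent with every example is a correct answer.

take(3) | reverse | take(2) | caesar(19) | reverse | swapcase

Check, running the answer program on each example:
  "pro" -> "pro" -> "orp" -> "or" -> "hk" -> "kh" -> "KH"
  "dhmshk" -> "dhm" -> "mhd" -> "mh" -> "fa" -> "af" -> "AF"
  "qkinhohfqwng" -> "qki" -> "ikq" -> "ik" -> "bd" -> "db" -> "DB"
  "uctchagpwuo" -> "uct" -> "tcu" -> "tc" -> "mv" -> "vm" -> "VM"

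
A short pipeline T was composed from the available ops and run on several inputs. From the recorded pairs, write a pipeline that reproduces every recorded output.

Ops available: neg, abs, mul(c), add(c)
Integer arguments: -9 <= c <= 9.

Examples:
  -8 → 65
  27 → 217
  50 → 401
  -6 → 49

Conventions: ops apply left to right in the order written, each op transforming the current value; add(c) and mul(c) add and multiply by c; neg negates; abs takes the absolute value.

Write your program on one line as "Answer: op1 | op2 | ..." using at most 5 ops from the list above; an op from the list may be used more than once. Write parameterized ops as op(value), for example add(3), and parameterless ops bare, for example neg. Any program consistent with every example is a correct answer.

abs | mul(-2) | mul(4) | abs | add(1)

Check, running the answer program on each example:
  -8 -> 8 -> -16 -> -64 -> 64 -> 65
  27 -> 27 -> -54 -> -216 -> 216 -> 217
  50 -> 50 -> -100 -> -400 -> 400 -> 401
  -6 -> 6 -> -12 -> -48 -> 48 -> 49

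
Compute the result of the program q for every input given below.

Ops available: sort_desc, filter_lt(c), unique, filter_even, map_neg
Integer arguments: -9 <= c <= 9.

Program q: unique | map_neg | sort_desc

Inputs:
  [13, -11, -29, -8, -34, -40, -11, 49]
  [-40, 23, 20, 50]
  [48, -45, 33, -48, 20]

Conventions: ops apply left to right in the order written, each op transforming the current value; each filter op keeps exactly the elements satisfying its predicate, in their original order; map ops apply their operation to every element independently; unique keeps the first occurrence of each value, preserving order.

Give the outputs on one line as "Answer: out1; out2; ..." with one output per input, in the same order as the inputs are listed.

[40, 34, 29, 11, 8, -13, -49]; [40, -20, -23, -50]; [48, 45, -20, -33, -48]

Execution, op by op:
  [13, -11, -29, -8, -34, -40, -11, 49] -> [13, -11, -29, -8, -34, -40, 49] -> [-13, 11, 29, 8, 34, 40, -49] -> [40, 34, 29, 11, 8, -13, -49]
  [-40, 23, 20, 50] -> [-40, 23, 20, 50] -> [40, -23, -20, -50] -> [40, -20, -23, -50]
  [48, -45, 33, -48, 20] -> [48, -45, 33, -48, 20] -> [-48, 45, -33, 48, -20] -> [48, 45, -20, -33, -48]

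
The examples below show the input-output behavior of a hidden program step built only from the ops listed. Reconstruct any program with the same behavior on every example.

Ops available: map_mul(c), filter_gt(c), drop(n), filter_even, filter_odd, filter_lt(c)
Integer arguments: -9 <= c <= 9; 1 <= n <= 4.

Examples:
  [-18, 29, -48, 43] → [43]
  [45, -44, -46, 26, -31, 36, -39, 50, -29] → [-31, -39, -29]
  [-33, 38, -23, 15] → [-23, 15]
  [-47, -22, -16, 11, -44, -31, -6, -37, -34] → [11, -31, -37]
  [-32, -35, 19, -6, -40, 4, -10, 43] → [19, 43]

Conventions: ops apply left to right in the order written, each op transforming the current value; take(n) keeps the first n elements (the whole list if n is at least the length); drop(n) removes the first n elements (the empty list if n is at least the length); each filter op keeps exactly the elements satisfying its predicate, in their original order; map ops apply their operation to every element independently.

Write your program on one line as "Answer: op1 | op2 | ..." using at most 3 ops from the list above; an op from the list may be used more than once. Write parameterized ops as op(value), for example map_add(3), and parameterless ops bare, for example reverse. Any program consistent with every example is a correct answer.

drop(2) | filter_odd

Check, running the answer program on each example:
  [-18, 29, -48, 43] -> [-48, 43] -> [43]
  [45, -44, -46, 26, -31, 36, -39, 50, -29] -> [-46, 26, -31, 36, -39, 50, -29] -> [-31, -39, -29]
  [-33, 38, -23, 15] -> [-23, 15] -> [-23, 15]
  [-47, -22, -16, 11, -44, -31, -6, -37, -34] -> [-16, 11, -44, -31, -6, -37, -34] -> [11, -31, -37]
  [-32, -35, 19, -6, -40, 4, -10, 43] -> [19, -6, -40, 4, -10, 43] -> [19, 43]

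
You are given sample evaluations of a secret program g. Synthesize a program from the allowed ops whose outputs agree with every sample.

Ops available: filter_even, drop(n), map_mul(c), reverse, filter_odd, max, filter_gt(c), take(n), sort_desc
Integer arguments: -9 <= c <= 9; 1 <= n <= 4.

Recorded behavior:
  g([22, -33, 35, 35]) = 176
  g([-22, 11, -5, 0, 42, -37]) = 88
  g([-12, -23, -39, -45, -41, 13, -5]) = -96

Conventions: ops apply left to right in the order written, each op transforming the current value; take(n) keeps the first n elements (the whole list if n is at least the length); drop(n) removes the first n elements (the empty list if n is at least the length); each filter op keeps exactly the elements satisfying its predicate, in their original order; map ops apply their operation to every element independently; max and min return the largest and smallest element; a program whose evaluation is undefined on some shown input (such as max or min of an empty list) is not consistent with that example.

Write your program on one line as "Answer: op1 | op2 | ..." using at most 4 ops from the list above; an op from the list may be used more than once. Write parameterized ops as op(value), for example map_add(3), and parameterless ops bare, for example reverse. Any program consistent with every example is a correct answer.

reverse | map_mul(8) | drop(2) | max

Check, running the answer program on each example:
  [22, -33, 35, 35] -> [35, 35, -33, 22] -> [280, 280, -264, 176] -> [-264, 176] -> 176
  [-22, 11, -5, 0, 42, -37] -> [-37, 42, 0, -5, 11, -22] -> [-296, 336, 0, -40, 88, -176] -> [0, -40, 88, -176] -> 88
  [-12, -23, -39, -45, -41, 13, -5] -> [-5, 13, -41, -45, -39, -23, -12] -> [-40, 104, -328, -360, -312, -184, -96] -> [-328, -360, -312, -184, -96] -> -96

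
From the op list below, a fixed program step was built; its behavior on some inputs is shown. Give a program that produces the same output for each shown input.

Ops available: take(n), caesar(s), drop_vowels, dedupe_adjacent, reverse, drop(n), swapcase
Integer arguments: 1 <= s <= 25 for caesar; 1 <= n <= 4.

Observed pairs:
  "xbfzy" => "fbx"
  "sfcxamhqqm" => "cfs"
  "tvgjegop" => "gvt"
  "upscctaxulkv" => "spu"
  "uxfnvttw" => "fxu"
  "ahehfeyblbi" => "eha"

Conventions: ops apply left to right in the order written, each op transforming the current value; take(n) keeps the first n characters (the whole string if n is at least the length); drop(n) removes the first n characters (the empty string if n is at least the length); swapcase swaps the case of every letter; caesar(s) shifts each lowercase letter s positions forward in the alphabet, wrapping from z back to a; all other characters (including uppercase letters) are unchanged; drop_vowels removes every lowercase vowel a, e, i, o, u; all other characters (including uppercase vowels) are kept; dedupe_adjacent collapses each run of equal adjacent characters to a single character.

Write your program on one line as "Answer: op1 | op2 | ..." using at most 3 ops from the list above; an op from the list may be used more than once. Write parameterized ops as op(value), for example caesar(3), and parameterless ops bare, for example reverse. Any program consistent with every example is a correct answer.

take(4) | take(3) | reverse

Check, running the answer program on each example:
  "xbfzy" -> "xbfz" -> "xbf" -> "fbx"
  "sfcxamhqqm" -> "sfcx" -> "sfc" -> "cfs"
  "tvgjegop" -> "tvgj" -> "tvg" -> "gvt"
  "upscctaxulkv" -> "upsc" -> "ups" -> "spu"
  "uxfnvttw" -> "uxfn" -> "uxf" -> "fxu"
  "ahehfeyblbi" -> "aheh" -> "ahe" -> "eha"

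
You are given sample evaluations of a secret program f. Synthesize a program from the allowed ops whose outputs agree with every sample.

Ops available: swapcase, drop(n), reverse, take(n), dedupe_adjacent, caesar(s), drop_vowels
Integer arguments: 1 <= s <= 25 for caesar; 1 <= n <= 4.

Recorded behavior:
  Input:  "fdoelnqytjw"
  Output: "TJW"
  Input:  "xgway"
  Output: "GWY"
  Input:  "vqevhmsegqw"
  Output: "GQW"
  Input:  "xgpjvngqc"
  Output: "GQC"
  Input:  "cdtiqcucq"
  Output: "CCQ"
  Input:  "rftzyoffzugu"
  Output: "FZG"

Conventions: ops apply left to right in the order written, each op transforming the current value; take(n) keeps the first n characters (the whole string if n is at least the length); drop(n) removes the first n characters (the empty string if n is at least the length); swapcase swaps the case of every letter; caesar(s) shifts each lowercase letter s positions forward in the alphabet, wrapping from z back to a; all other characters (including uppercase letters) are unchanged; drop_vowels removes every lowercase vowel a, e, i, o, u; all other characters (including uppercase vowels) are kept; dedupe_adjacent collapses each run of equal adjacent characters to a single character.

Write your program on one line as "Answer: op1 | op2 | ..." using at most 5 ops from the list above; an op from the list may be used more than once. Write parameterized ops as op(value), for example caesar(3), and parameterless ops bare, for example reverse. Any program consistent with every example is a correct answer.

drop_vowels | swapcase | reverse | take(3) | reverse

Check, running the answer program on each example:
  "fdoelnqytjw" -> "fdlnqytjw" -> "FDLNQYTJW" -> "WJTYQNLDF" -> "WJT" -> "TJW"
  "xgway" -> "xgwy" -> "XGWY" -> "YWGX" -> "YWG" -> "GWY"
  "vqevhmsegqw" -> "vqvhmsgqw" -> "VQVHMSGQW" -> "WQGSMHVQV" -> "WQG" -> "GQW"
  "xgpjvngqc" -> "xgpjvngqc" -> "XGPJVNGQC" -> "CQGNVJPGX" -> "CQG" -> "GQC"
  "cdtiqcucq" -> "cdtqccq" -> "CDTQCCQ" -> "QCCQTDC" -> "QCC" -> "CCQ"
  "rftzyoffzugu" -> "rftzyffzg" -> "RFTZYFFZG" -> "GZFFYZTFR" -> "GZF" -> "FZG"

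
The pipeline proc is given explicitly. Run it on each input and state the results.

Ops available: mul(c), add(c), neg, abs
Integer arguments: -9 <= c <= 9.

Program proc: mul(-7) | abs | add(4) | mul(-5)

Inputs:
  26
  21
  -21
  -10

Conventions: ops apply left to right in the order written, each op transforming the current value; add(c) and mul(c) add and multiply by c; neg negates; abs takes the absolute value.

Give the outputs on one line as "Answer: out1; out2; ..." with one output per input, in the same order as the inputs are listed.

Execution, op by op:
  26 -> -182 -> 182 -> 186 -> -930
  21 -> -147 -> 147 -> 151 -> -755
  -21 -> 147 -> 147 -> 151 -> -755
  -10 -> 70 -> 70 -> 74 -> -370

-930; -755; -755; -370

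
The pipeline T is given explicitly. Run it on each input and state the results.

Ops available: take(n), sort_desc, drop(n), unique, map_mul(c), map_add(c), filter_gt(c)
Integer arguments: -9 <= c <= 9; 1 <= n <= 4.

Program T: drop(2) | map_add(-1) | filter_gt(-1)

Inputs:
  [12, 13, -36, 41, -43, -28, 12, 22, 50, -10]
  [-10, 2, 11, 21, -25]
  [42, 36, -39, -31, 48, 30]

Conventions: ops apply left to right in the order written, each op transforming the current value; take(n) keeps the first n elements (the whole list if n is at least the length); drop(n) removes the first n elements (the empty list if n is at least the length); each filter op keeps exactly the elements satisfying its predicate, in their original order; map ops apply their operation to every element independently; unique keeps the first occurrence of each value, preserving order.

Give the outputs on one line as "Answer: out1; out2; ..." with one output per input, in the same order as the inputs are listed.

[40, 11, 21, 49]; [10, 20]; [47, 29]

Execution, op by op:
  [12, 13, -36, 41, -43, -28, 12, 22, 50, -10] -> [-36, 41, -43, -28, 12, 22, 50, -10] -> [-37, 40, -44, -29, 11, 21, 49, -11] -> [40, 11, 21, 49]
  [-10, 2, 11, 21, -25] -> [11, 21, -25] -> [10, 20, -26] -> [10, 20]
  [42, 36, -39, -31, 48, 30] -> [-39, -31, 48, 30] -> [-40, -32, 47, 29] -> [47, 29]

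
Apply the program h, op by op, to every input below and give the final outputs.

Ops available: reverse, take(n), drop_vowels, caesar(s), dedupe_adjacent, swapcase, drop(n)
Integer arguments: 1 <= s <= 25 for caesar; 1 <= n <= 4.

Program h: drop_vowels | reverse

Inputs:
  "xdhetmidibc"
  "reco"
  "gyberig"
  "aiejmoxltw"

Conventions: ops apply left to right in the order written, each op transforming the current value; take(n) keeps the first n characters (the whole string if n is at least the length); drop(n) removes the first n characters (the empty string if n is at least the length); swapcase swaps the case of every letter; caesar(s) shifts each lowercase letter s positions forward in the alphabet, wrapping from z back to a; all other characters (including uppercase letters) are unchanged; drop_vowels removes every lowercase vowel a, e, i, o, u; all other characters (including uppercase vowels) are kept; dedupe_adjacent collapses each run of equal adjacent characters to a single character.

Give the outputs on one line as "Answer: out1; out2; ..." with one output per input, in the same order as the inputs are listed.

Execution, op by op:
  "xdhetmidibc" -> "xdhtmdbc" -> "cbdmthdx"
  "reco" -> "rc" -> "cr"
  "gyberig" -> "gybrg" -> "grbyg"
  "aiejmoxltw" -> "jmxltw" -> "wtlxmj"

"cbdmthdx"; "cr"; "grbyg"; "wtlxmj"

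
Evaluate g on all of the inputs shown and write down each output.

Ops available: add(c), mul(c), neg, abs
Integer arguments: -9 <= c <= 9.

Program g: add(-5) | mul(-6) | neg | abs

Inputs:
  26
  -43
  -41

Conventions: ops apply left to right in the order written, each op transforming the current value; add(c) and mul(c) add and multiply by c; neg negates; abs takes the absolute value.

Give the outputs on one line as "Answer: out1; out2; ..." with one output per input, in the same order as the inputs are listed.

Execution, op by op:
  26 -> 21 -> -126 -> 126 -> 126
  -43 -> -48 -> 288 -> -288 -> 288
  -41 -> -46 -> 276 -> -276 -> 276

126; 288; 276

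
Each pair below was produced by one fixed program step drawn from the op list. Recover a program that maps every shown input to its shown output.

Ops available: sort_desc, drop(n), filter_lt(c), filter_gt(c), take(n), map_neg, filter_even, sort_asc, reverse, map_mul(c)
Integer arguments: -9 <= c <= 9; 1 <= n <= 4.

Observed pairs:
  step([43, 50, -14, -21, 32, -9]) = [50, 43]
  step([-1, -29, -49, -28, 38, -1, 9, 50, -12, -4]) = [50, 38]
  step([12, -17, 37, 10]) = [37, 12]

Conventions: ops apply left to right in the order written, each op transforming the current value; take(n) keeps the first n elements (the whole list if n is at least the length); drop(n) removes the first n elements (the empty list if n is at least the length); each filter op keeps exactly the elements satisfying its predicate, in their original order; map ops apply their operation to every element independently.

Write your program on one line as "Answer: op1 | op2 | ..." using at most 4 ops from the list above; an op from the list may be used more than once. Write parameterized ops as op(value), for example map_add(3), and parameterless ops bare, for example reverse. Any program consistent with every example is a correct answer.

reverse | sort_desc | take(2)

Check, running the answer program on each example:
  [43, 50, -14, -21, 32, -9] -> [-9, 32, -21, -14, 50, 43] -> [50, 43, 32, -9, -14, -21] -> [50, 43]
  [-1, -29, -49, -28, 38, -1, 9, 50, -12, -4] -> [-4, -12, 50, 9, -1, 38, -28, -49, -29, -1] -> [50, 38, 9, -1, -1, -4, -12, -28, -29, -49] -> [50, 38]
  [12, -17, 37, 10] -> [10, 37, -17, 12] -> [37, 12, 10, -17] -> [37, 12]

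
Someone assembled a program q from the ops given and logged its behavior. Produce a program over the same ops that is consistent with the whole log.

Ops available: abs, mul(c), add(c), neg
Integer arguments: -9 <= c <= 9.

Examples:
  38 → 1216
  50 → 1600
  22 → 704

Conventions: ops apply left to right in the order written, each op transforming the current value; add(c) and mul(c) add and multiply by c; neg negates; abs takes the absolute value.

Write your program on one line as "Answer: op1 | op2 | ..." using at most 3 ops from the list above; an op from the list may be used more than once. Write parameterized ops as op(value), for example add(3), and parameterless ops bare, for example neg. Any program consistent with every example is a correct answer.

mul(4) | neg | mul(-8)

Check, running the answer program on each example:
  38 -> 152 -> -152 -> 1216
  50 -> 200 -> -200 -> 1600
  22 -> 88 -> -88 -> 704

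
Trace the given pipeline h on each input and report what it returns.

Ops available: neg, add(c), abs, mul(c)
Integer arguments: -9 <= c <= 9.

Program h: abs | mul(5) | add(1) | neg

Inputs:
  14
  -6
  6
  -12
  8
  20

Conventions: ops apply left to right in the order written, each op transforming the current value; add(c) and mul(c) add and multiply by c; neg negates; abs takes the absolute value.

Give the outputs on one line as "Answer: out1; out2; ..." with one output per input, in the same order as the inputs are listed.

-71; -31; -31; -61; -41; -101

Execution, op by op:
  14 -> 14 -> 70 -> 71 -> -71
  -6 -> 6 -> 30 -> 31 -> -31
  6 -> 6 -> 30 -> 31 -> -31
  -12 -> 12 -> 60 -> 61 -> -61
  8 -> 8 -> 40 -> 41 -> -41
  20 -> 20 -> 100 -> 101 -> -101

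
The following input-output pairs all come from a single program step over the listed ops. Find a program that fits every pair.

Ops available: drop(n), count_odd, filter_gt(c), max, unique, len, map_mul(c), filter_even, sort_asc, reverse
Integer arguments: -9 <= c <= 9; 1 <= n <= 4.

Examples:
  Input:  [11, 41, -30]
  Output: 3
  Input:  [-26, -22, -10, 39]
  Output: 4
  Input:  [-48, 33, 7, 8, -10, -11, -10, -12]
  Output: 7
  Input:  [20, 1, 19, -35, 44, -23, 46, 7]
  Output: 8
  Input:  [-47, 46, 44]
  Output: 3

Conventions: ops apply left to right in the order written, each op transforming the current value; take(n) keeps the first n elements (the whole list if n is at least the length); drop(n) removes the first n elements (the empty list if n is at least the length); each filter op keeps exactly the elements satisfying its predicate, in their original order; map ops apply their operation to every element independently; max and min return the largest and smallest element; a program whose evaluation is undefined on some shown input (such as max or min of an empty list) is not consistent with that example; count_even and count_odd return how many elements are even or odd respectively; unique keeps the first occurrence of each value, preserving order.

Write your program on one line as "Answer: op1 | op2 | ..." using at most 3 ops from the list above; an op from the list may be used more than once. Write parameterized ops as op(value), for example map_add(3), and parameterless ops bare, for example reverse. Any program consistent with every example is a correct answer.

unique | len

Check, running the answer program on each example:
  [11, 41, -30] -> [11, 41, -30] -> 3
  [-26, -22, -10, 39] -> [-26, -22, -10, 39] -> 4
  [-48, 33, 7, 8, -10, -11, -10, -12] -> [-48, 33, 7, 8, -10, -11, -12] -> 7
  [20, 1, 19, -35, 44, -23, 46, 7] -> [20, 1, 19, -35, 44, -23, 46, 7] -> 8
  [-47, 46, 44] -> [-47, 46, 44] -> 3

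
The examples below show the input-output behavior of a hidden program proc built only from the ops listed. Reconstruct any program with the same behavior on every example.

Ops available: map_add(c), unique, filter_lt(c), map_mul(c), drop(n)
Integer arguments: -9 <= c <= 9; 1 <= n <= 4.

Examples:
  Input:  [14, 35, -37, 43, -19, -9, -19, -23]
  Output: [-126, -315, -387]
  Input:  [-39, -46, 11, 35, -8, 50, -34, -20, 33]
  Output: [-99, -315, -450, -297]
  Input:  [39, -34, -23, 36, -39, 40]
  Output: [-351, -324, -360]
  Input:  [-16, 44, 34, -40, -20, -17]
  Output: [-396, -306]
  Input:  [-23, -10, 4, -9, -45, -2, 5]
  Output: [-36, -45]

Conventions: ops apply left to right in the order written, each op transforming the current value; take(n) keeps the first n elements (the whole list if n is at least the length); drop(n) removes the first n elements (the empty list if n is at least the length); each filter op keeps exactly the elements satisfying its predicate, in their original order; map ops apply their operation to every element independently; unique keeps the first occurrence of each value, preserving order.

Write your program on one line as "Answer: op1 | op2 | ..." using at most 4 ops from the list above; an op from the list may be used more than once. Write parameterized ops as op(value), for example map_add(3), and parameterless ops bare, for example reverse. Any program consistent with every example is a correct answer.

map_mul(-9) | unique | filter_lt(-6)

Check, running the answer program on each example:
  [14, 35, -37, 43, -19, -9, -19, -23] -> [-126, -315, 333, -387, 171, 81, 171, 207] -> [-126, -315, 333, -387, 171, 81, 207] -> [-126, -315, -387]
  [-39, -46, 11, 35, -8, 50, -34, -20, 33] -> [351, 414, -99, -315, 72, -450, 306, 180, -297] -> [351, 414, -99, -315, 72, -450, 306, 180, -297] -> [-99, -315, -450, -297]
  [39, -34, -23, 36, -39, 40] -> [-351, 306, 207, -324, 351, -360] -> [-351, 306, 207, -324, 351, -360] -> [-351, -324, -360]
  [-16, 44, 34, -40, -20, -17] -> [144, -396, -306, 360, 180, 153] -> [144, -396, -306, 360, 180, 153] -> [-396, -306]
  [-23, -10, 4, -9, -45, -2, 5] -> [207, 90, -36, 81, 405, 18, -45] -> [207, 90, -36, 81, 405, 18, -45] -> [-36, -45]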